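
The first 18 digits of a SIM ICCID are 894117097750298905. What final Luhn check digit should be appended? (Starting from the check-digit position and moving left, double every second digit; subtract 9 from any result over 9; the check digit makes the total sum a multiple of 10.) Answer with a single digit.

6

Partial digits right→left: 5 0 9 8 9 2 0 5 7 7 9 0 7 1 1 4 9 8
Double every second digit counting from the check-digit position (so the 1st, 3rd, 5th, ... of the partial from the right).
  doubled (with −9 where >9): 1 9 9 0 5 9 5 2 9 → sum 49
  kept as-is: 0 8 2 5 7 0 1 4 8 → sum 35
Total = 49 + 35 = 84.
Check digit = (10 − (84 mod 10)) mod 10 = 6.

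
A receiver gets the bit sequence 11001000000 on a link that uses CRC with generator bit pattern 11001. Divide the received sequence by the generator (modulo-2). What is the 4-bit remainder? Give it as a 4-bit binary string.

Modulo-2 division of 11001000000 by 11001:
  pos 0: 11001 XOR 11001 = 00000
Remainder = 0000 (zero — the frame passes the CRC check).

0000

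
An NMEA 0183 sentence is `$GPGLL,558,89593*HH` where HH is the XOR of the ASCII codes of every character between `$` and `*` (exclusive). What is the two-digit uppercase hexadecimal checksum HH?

56

XOR the ASCII codes of the payload characters:
  'G' = 0x47 → acc = 0x47
  'P' = 0x50 → acc = 0x17
  'G' = 0x47 → acc = 0x50
  'L' = 0x4C → acc = 0x1C
  'L' = 0x4C → acc = 0x50
  ',' = 0x2C → acc = 0x7C
  '5' = 0x35 → acc = 0x49
  '5' = 0x35 → acc = 0x7C
  '8' = 0x38 → acc = 0x44
  ',' = 0x2C → acc = 0x68
  '8' = 0x38 → acc = 0x50
  '9' = 0x39 → acc = 0x69
  '5' = 0x35 → acc = 0x5C
  '9' = 0x39 → acc = 0x65
  '3' = 0x33 → acc = 0x56
Checksum = 0x56.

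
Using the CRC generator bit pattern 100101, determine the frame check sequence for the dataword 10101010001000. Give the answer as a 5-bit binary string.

00110

Append 5 zeros: 1010101000100000000. Divide by 100101 (XOR where the leading bit is 1):
  pos 0: 101010 XOR 100101 = 001111
  pos 2: 111110 XOR 100101 = 011011
  pos 3: 110110 XOR 100101 = 010011
  pos 4: 100110 XOR 100101 = 000011
  pos 8: 111000 XOR 100101 = 011101
  pos 9: 111010 XOR 100101 = 011111
  pos 10: 111110 XOR 100101 = 011011
  pos 11: 110110 XOR 100101 = 010011
  pos 12: 100110 XOR 100101 = 000011
Remainder (last 5 bits) = 00110. This is the CRC / FCS.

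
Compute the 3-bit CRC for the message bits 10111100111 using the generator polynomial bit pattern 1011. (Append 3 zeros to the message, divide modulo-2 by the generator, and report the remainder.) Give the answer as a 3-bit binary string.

100

Append 3 zeros: 10111100111000. Divide by 1011 (XOR where the leading bit is 1):
  pos 0: 1011 XOR 1011 = 0000
  pos 4: 1100 XOR 1011 = 0111
  pos 5: 1111 XOR 1011 = 0100
  pos 6: 1001 XOR 1011 = 0010
  pos 8: 1010 XOR 1011 = 0001
Remainder (last 3 bits) = 100. This is the CRC / FCS.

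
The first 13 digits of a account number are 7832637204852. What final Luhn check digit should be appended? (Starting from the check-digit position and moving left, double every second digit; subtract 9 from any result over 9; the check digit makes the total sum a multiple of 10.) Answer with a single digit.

6

Partial digits right→left: 2 5 8 4 0 2 7 3 6 2 3 8 7
Double every second digit counting from the check-digit position (so the 1st, 3rd, 5th, ... of the partial from the right).
  doubled (with −9 where >9): 4 7 0 5 3 6 5 → sum 30
  kept as-is: 5 4 2 3 2 8 → sum 24
Total = 30 + 24 = 54.
Check digit = (10 − (54 mod 10)) mod 10 = 6.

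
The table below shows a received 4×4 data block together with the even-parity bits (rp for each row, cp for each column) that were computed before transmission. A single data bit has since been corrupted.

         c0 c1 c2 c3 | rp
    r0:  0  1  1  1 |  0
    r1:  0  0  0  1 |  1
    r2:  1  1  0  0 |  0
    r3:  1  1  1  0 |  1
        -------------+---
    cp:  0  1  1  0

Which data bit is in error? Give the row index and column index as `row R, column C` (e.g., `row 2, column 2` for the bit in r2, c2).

Recompute each row's even parity and compare to rp:
  r0: data parity 1, sent rp 0 → mismatch
  r1: data parity 1, sent rp 1 → ok
  r2: data parity 0, sent rp 0 → ok
  r3: data parity 1, sent rp 1 → ok
Recompute each column's even parity and compare to cp:
  c0: data parity 0, sent cp 0 → ok
  c1: data parity 1, sent cp 1 → ok
  c2: data parity 0, sent cp 1 → mismatch
  c3: data parity 0, sent cp 0 → ok
Exactly one row (r0) and one column (c2) fail → the flipped bit is at their intersection.

row 0, column 2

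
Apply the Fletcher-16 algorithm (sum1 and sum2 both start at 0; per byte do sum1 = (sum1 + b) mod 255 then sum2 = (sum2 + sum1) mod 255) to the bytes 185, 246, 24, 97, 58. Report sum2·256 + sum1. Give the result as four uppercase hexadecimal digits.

Running sums (mod 255):
  after byte 0 (185): sum1=185, sum2=185
  after byte 1 (246): sum1=176, sum2=106
  after byte 2 (24): sum1=200, sum2=51
  after byte 3 (97): sum1=42, sum2=93
  after byte 4 (58): sum1=100, sum2=193
Checksum = sum2·256 + sum1 = 193·256 + 100 = 49508 = 0xC164.

C164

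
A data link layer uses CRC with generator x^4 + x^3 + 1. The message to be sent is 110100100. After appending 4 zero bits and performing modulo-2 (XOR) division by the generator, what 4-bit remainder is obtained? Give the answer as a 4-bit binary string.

Append 4 zeros: 1101001000000. Divide by 11001 (XOR where the leading bit is 1):
  pos 0: 11010 XOR 11001 = 00011
  pos 3: 11010 XOR 11001 = 00011
  pos 6: 11000 XOR 11001 = 00001
Remainder (last 4 bits) = 0100. This is the CRC / FCS.

0100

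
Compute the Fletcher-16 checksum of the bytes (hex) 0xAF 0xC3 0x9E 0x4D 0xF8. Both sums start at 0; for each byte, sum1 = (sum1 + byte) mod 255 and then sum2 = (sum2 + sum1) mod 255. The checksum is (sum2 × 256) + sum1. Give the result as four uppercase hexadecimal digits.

Running sums (mod 255):
  after byte 0 (0xAF): sum1=175, sum2=175
  after byte 1 (0xC3): sum1=115, sum2=35
  after byte 2 (0x9E): sum1=18, sum2=53
  after byte 3 (0x4D): sum1=95, sum2=148
  after byte 4 (0xF8): sum1=88, sum2=236
Checksum = sum2·256 + sum1 = 236·256 + 88 = 60504 = 0xEC58.

EC58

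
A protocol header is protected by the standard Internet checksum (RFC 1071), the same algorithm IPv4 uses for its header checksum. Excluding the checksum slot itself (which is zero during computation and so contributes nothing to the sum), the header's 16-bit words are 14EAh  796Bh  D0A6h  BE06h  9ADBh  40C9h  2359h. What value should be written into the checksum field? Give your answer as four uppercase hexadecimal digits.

E3FE

One's-complement addition (fold any carry out of bit 15 back into bit 0):
  0x14EA + 0x796B = 0x08E55
  0x8E55 + 0xD0A6 = 0x15EFB → wrap carry → 0x5EFC
  0x5EFC + 0xBE06 = 0x11D02 → wrap carry → 0x1D03
  0x1D03 + 0x9ADB = 0x0B7DE
  0xB7DE + 0x40C9 = 0x0F8A7
  0xF8A7 + 0x2359 = 0x11C00 → wrap carry → 0x1C01
One's-complement sum = 0x1C01.
Checksum = ~0x1C01 & 0xFFFF = 0xE3FE.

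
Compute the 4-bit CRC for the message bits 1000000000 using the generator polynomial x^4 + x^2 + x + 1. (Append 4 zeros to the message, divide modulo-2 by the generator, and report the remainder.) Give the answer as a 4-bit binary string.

Append 4 zeros: 10000000000000. Divide by 10111 (XOR where the leading bit is 1):
  pos 0: 10000 XOR 10111 = 00111
  pos 2: 11100 XOR 10111 = 01011
  pos 3: 10110 XOR 10111 = 00001
  pos 7: 10000 XOR 10111 = 00111
  pos 9: 11100 XOR 10111 = 01011
Remainder (last 4 bits) = 1011. This is the CRC / FCS.

1011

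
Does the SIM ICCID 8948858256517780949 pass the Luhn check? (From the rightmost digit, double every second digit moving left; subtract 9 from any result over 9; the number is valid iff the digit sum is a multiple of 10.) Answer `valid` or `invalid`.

From the right, keep odd positions and double even positions (subtract 9 from any doubled value over 9):
  doubled (positions 2,4,...): 8 0 5 2 3 4 1 7 9 → sum 39
  kept (positions 1,3,...): 9 9 8 7 5 5 8 8 4 8 → sum 71
Total = 110.
110 mod 10 = 0, so the number is valid.

valid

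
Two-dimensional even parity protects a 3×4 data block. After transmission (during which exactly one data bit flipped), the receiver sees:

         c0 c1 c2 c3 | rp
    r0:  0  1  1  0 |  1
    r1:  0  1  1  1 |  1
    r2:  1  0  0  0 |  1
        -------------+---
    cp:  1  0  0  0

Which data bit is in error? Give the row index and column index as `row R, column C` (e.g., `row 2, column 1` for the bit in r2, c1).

row 0, column 3

Recompute each row's even parity and compare to rp:
  r0: data parity 0, sent rp 1 → mismatch
  r1: data parity 1, sent rp 1 → ok
  r2: data parity 1, sent rp 1 → ok
Recompute each column's even parity and compare to cp:
  c0: data parity 1, sent cp 1 → ok
  c1: data parity 0, sent cp 0 → ok
  c2: data parity 0, sent cp 0 → ok
  c3: data parity 1, sent cp 0 → mismatch
Exactly one row (r0) and one column (c3) fail → the flipped bit is at their intersection.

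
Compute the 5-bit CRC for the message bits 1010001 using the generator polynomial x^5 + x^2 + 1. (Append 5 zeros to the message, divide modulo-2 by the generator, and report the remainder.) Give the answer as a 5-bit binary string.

Append 5 zeros: 101000100000. Divide by 100101 (XOR where the leading bit is 1):
  pos 0: 101000 XOR 100101 = 001101
  pos 2: 110110 XOR 100101 = 010011
  pos 3: 100110 XOR 100101 = 000011
Remainder (last 5 bits) = 11000. This is the CRC / FCS.

11000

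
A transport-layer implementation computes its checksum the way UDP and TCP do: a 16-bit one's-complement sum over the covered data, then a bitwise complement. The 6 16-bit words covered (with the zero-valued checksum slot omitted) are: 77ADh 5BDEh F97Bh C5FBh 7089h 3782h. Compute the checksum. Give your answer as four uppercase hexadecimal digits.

C4F0

One's-complement addition (fold any carry out of bit 15 back into bit 0):
  0x77AD + 0x5BDE = 0x0D38B
  0xD38B + 0xF97B = 0x1CD06 → wrap carry → 0xCD07
  0xCD07 + 0xC5FB = 0x19302 → wrap carry → 0x9303
  0x9303 + 0x7089 = 0x1038C → wrap carry → 0x038D
  0x038D + 0x3782 = 0x03B0F
One's-complement sum = 0x3B0F.
Checksum = ~0x3B0F & 0xFFFF = 0xC4F0.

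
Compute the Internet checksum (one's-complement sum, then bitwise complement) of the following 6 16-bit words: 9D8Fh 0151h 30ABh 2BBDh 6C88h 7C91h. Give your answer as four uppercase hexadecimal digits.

One's-complement addition (fold any carry out of bit 15 back into bit 0):
  0x9D8F + 0x0151 = 0x09EE0
  0x9EE0 + 0x30AB = 0x0CF8B
  0xCF8B + 0x2BBD = 0x0FB48
  0xFB48 + 0x6C88 = 0x167D0 → wrap carry → 0x67D1
  0x67D1 + 0x7C91 = 0x0E462
One's-complement sum = 0xE462.
Checksum = ~0xE462 & 0xFFFF = 0x1B9D.

1B9D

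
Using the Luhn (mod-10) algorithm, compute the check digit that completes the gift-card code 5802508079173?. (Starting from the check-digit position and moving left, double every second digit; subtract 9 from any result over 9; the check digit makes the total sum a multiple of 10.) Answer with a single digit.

Partial digits right→left: 3 7 1 9 7 0 8 0 5 2 0 8 5
Double every second digit counting from the check-digit position (so the 1st, 3rd, 5th, ... of the partial from the right).
  doubled (with −9 where >9): 6 2 5 7 1 0 1 → sum 22
  kept as-is: 7 9 0 0 2 8 → sum 26
Total = 22 + 26 = 48.
Check digit = (10 − (48 mod 10)) mod 10 = 2.

2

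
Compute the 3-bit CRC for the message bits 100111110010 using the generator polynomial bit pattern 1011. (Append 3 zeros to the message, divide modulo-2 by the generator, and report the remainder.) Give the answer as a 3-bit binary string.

101

Append 3 zeros: 100111110010000. Divide by 1011 (XOR where the leading bit is 1):
  pos 0: 1001 XOR 1011 = 0010
  pos 2: 1011 XOR 1011 = 0000
  pos 6: 1100 XOR 1011 = 0111
  pos 7: 1111 XOR 1011 = 0100
  pos 8: 1000 XOR 1011 = 0011
  pos 10: 1100 XOR 1011 = 0111
  pos 11: 1110 XOR 1011 = 0101
Remainder (last 3 bits) = 101. This is the CRC / FCS.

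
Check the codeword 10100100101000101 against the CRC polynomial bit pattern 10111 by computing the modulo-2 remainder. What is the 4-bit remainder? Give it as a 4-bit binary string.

1110

Modulo-2 division of 10100100101000101 by 10111:
  pos 0: 10100 XOR 10111 = 00011
  pos 3: 11100 XOR 10111 = 01011
  pos 4: 10111 XOR 10111 = 00000
  pos 10: 10001 XOR 10111 = 00110
  pos 12: 11001 XOR 10111 = 01110
Remainder = 1110 (nonzero — an error is detected).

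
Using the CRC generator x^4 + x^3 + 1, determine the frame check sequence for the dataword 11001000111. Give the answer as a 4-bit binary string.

1101

Append 4 zeros: 110010001110000. Divide by 11001 (XOR where the leading bit is 1):
  pos 0: 11001 XOR 11001 = 00000
  pos 8: 11100 XOR 11001 = 00101
  pos 10: 10100 XOR 11001 = 01101
Remainder (last 4 bits) = 1101. This is the CRC / FCS.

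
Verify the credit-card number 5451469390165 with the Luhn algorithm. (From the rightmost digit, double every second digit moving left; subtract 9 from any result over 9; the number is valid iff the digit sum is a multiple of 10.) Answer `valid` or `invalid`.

valid

From the right, keep odd positions and double even positions (subtract 9 from any doubled value over 9):
  doubled (positions 2,4,...): 3 0 6 3 2 8 → sum 22
  kept (positions 1,3,...): 5 1 9 9 4 5 5 → sum 38
Total = 60.
60 mod 10 = 0, so the number is valid.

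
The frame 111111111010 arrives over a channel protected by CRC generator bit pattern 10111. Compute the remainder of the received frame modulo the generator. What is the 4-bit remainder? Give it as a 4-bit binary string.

Modulo-2 division of 111111111010 by 10111:
  pos 0: 11111 XOR 10111 = 01000
  pos 1: 10001 XOR 10111 = 00110
  pos 3: 11011 XOR 10111 = 01100
  pos 4: 11001 XOR 10111 = 01110
  pos 5: 11100 XOR 10111 = 01011
  pos 6: 10111 XOR 10111 = 00000
Remainder = 0000 (zero — the frame passes the CRC check).

0000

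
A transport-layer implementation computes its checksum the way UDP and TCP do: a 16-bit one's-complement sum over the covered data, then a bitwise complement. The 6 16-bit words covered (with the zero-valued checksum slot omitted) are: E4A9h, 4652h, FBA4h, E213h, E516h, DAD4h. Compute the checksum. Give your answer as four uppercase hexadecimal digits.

One's-complement addition (fold any carry out of bit 15 back into bit 0):
  0xE4A9 + 0x4652 = 0x12AFB → wrap carry → 0x2AFC
  0x2AFC + 0xFBA4 = 0x126A0 → wrap carry → 0x26A1
  0x26A1 + 0xE213 = 0x108B4 → wrap carry → 0x08B5
  0x08B5 + 0xE516 = 0x0EDCB
  0xEDCB + 0xDAD4 = 0x1C89F → wrap carry → 0xC8A0
One's-complement sum = 0xC8A0.
Checksum = ~0xC8A0 & 0xFFFF = 0x375F.

375F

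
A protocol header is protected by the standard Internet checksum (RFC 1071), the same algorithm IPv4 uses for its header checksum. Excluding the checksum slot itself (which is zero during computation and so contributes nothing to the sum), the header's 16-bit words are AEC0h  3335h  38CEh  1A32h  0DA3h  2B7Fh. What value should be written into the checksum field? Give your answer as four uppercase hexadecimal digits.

One's-complement addition (fold any carry out of bit 15 back into bit 0):
  0xAEC0 + 0x3335 = 0x0E1F5
  0xE1F5 + 0x38CE = 0x11AC3 → wrap carry → 0x1AC4
  0x1AC4 + 0x1A32 = 0x034F6
  0x34F6 + 0x0DA3 = 0x04299
  0x4299 + 0x2B7F = 0x06E18
One's-complement sum = 0x6E18.
Checksum = ~0x6E18 & 0xFFFF = 0x91E7.

91E7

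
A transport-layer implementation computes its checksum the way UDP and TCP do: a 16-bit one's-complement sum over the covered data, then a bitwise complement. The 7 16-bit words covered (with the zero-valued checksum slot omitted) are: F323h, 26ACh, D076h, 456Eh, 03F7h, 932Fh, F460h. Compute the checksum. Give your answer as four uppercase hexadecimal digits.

One's-complement addition (fold any carry out of bit 15 back into bit 0):
  0xF323 + 0x26AC = 0x119CF → wrap carry → 0x19D0
  0x19D0 + 0xD076 = 0x0EA46
  0xEA46 + 0x456E = 0x12FB4 → wrap carry → 0x2FB5
  0x2FB5 + 0x03F7 = 0x033AC
  0x33AC + 0x932F = 0x0C6DB
  0xC6DB + 0xF460 = 0x1BB3B → wrap carry → 0xBB3C
One's-complement sum = 0xBB3C.
Checksum = ~0xBB3C & 0xFFFF = 0x44C3.

44C3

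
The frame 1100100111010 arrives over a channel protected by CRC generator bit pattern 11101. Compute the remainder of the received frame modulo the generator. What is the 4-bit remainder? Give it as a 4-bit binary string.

1000

Modulo-2 division of 1100100111010 by 11101:
  pos 0: 11001 XOR 11101 = 00100
  pos 2: 10000 XOR 11101 = 01101
  pos 3: 11011 XOR 11101 = 00110
  pos 5: 11011 XOR 11101 = 00110
  pos 7: 11001 XOR 11101 = 00100
Remainder = 1000 (nonzero — an error is detected).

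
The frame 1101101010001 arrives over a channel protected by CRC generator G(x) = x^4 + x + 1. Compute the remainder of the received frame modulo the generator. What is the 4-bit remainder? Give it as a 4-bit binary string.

0000

Modulo-2 division of 1101101010001 by 10011:
  pos 0: 11011 XOR 10011 = 01000
  pos 1: 10000 XOR 10011 = 00011
  pos 4: 11101 XOR 10011 = 01110
  pos 5: 11100 XOR 10011 = 01111
  pos 6: 11110 XOR 10011 = 01101
  pos 7: 11010 XOR 10011 = 01001
  pos 8: 10011 XOR 10011 = 00000
Remainder = 0000 (zero — the frame passes the CRC check).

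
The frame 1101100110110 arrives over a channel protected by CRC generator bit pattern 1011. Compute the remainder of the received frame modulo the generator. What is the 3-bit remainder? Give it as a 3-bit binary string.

Modulo-2 division of 1101100110110 by 1011:
  pos 0: 1101 XOR 1011 = 0110
  pos 1: 1101 XOR 1011 = 0110
  pos 2: 1100 XOR 1011 = 0111
  pos 3: 1110 XOR 1011 = 0101
  pos 4: 1011 XOR 1011 = 0000
  pos 8: 1011 XOR 1011 = 0000
Remainder = 000 (zero — the frame passes the CRC check).

000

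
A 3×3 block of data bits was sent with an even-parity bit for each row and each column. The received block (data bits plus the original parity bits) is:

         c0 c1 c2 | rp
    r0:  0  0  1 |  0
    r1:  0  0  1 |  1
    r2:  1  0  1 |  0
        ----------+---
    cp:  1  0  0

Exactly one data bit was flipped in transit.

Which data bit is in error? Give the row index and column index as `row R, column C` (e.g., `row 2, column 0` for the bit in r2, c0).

Recompute each row's even parity and compare to rp:
  r0: data parity 1, sent rp 0 → mismatch
  r1: data parity 1, sent rp 1 → ok
  r2: data parity 0, sent rp 0 → ok
Recompute each column's even parity and compare to cp:
  c0: data parity 1, sent cp 1 → ok
  c1: data parity 0, sent cp 0 → ok
  c2: data parity 1, sent cp 0 → mismatch
Exactly one row (r0) and one column (c2) fail → the flipped bit is at their intersection.

row 0, column 2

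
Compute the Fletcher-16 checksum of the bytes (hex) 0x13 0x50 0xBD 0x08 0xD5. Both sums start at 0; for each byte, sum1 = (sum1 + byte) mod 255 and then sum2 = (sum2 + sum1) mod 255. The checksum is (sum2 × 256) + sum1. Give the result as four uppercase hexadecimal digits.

BFFE

Running sums (mod 255):
  after byte 0 (0x13): sum1=19, sum2=19
  after byte 1 (0x50): sum1=99, sum2=118
  after byte 2 (0xBD): sum1=33, sum2=151
  after byte 3 (0x08): sum1=41, sum2=192
  after byte 4 (0xD5): sum1=254, sum2=191
Checksum = sum2·256 + sum1 = 191·256 + 254 = 49150 = 0xBFFE.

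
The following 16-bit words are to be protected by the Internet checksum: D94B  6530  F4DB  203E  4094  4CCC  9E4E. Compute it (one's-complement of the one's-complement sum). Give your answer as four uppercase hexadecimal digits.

80BA

One's-complement addition (fold any carry out of bit 15 back into bit 0):
  0xD94B + 0x6530 = 0x13E7B → wrap carry → 0x3E7C
  0x3E7C + 0xF4DB = 0x13357 → wrap carry → 0x3358
  0x3358 + 0x203E = 0x05396
  0x5396 + 0x4094 = 0x0942A
  0x942A + 0x4CCC = 0x0E0F6
  0xE0F6 + 0x9E4E = 0x17F44 → wrap carry → 0x7F45
One's-complement sum = 0x7F45.
Checksum = ~0x7F45 & 0xFFFF = 0x80BA.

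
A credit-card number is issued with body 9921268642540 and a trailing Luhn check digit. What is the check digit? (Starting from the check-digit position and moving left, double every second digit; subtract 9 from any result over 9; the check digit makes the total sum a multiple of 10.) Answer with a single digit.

Partial digits right→left: 0 4 5 2 4 6 8 6 2 1 2 9 9
Double every second digit counting from the check-digit position (so the 1st, 3rd, 5th, ... of the partial from the right).
  doubled (with −9 where >9): 0 1 8 7 4 4 9 → sum 33
  kept as-is: 4 2 6 6 1 9 → sum 28
Total = 33 + 28 = 61.
Check digit = (10 − (61 mod 10)) mod 10 = 9.

9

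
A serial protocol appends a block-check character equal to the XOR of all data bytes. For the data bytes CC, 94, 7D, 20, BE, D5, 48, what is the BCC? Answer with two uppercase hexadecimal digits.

XOR the bytes together:
  start with 0xCC
  0xCC ⊕ 0x94 = 0x58
  0x58 ⊕ 0x7D = 0x25
  0x25 ⊕ 0x20 = 0x05
  0x05 ⊕ 0xBE = 0xBB
  0xBB ⊕ 0xD5 = 0x6E
  0x6E ⊕ 0x48 = 0x26

26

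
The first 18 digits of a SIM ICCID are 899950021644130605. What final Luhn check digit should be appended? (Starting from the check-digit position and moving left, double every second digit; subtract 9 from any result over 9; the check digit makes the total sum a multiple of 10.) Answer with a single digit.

9

Partial digits right→left: 5 0 6 0 3 1 4 4 6 1 2 0 0 5 9 9 9 8
Double every second digit counting from the check-digit position (so the 1st, 3rd, 5th, ... of the partial from the right).
  doubled (with −9 where >9): 1 3 6 8 3 4 0 9 9 → sum 43
  kept as-is: 0 0 1 4 1 0 5 9 8 → sum 28
Total = 43 + 28 = 71.
Check digit = (10 − (71 mod 10)) mod 10 = 9.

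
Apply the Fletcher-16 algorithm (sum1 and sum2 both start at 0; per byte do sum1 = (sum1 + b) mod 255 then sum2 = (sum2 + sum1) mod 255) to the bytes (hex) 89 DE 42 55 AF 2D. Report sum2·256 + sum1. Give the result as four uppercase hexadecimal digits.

29DC

Running sums (mod 255):
  after byte 0 (89): sum1=137, sum2=137
  after byte 1 (DE): sum1=104, sum2=241
  after byte 2 (42): sum1=170, sum2=156
  after byte 3 (55): sum1=0, sum2=156
  after byte 4 (AF): sum1=175, sum2=76
  after byte 5 (2D): sum1=220, sum2=41
Checksum = sum2·256 + sum1 = 41·256 + 220 = 10716 = 0x29DC.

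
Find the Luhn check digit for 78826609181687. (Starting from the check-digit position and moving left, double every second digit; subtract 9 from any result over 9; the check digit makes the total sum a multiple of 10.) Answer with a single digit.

Partial digits right→left: 7 8 6 1 8 1 9 0 6 6 2 8 8 7
Double every second digit counting from the check-digit position (so the 1st, 3rd, 5th, ... of the partial from the right).
  doubled (with −9 where >9): 5 3 7 9 3 4 7 → sum 38
  kept as-is: 8 1 1 0 6 8 7 → sum 31
Total = 38 + 31 = 69.
Check digit = (10 − (69 mod 10)) mod 10 = 1.

1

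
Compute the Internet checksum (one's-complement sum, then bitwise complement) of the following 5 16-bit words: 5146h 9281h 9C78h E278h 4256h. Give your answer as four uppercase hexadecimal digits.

5AF0

One's-complement addition (fold any carry out of bit 15 back into bit 0):
  0x5146 + 0x9281 = 0x0E3C7
  0xE3C7 + 0x9C78 = 0x1803F → wrap carry → 0x8040
  0x8040 + 0xE278 = 0x162B8 → wrap carry → 0x62B9
  0x62B9 + 0x4256 = 0x0A50F
One's-complement sum = 0xA50F.
Checksum = ~0xA50F & 0xFFFF = 0x5AF0.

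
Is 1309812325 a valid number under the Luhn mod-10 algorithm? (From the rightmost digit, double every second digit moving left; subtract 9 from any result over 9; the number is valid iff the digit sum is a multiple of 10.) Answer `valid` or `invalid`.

invalid

From the right, keep odd positions and double even positions (subtract 9 from any doubled value over 9):
  doubled (positions 2,4,...): 4 4 7 0 2 → sum 17
  kept (positions 1,3,...): 5 3 1 9 3 → sum 21
Total = 38.
38 mod 10 = 8, so the number is invalid.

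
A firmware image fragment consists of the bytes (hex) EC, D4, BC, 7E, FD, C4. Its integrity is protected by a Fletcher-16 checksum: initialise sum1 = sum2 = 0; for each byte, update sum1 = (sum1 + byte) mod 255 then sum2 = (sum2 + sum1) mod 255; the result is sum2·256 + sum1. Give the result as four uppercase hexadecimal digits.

Running sums (mod 255):
  after byte 0 (EC): sum1=236, sum2=236
  after byte 1 (D4): sum1=193, sum2=174
  after byte 2 (BC): sum1=126, sum2=45
  after byte 3 (7E): sum1=252, sum2=42
  after byte 4 (FD): sum1=250, sum2=37
  after byte 5 (C4): sum1=191, sum2=228
Checksum = sum2·256 + sum1 = 228·256 + 191 = 58559 = 0xE4BF.

E4BF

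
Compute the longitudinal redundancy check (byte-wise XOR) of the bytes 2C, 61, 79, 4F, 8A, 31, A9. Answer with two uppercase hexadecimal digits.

XOR the bytes together:
  start with 0x2C
  0x2C ⊕ 0x61 = 0x4D
  0x4D ⊕ 0x79 = 0x34
  0x34 ⊕ 0x4F = 0x7B
  0x7B ⊕ 0x8A = 0xF1
  0xF1 ⊕ 0x31 = 0xC0
  0xC0 ⊕ 0xA9 = 0x69

69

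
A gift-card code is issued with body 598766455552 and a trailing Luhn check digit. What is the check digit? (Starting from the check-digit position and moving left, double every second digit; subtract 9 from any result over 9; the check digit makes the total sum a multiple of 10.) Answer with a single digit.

4

Partial digits right→left: 2 5 5 5 5 4 6 6 7 8 9 5
Double every second digit counting from the check-digit position (so the 1st, 3rd, 5th, ... of the partial from the right).
  doubled (with −9 where >9): 4 1 1 3 5 9 → sum 23
  kept as-is: 5 5 4 6 8 5 → sum 33
Total = 23 + 33 = 56.
Check digit = (10 − (56 mod 10)) mod 10 = 4.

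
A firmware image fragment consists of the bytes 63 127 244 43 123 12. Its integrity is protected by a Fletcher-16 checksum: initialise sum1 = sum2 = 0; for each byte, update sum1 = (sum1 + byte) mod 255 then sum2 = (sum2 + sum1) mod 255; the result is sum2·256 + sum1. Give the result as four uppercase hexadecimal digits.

5166

Running sums (mod 255):
  after byte 0 (63): sum1=63, sum2=63
  after byte 1 (127): sum1=190, sum2=253
  after byte 2 (244): sum1=179, sum2=177
  after byte 3 (43): sum1=222, sum2=144
  after byte 4 (123): sum1=90, sum2=234
  after byte 5 (12): sum1=102, sum2=81
Checksum = sum2·256 + sum1 = 81·256 + 102 = 20838 = 0x5166.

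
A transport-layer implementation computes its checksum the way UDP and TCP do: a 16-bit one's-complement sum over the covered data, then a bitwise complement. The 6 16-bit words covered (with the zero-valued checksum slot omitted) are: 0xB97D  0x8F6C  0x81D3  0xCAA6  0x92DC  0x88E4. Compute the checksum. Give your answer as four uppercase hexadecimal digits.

One's-complement addition (fold any carry out of bit 15 back into bit 0):
  0xB97D + 0x8F6C = 0x148E9 → wrap carry → 0x48EA
  0x48EA + 0x81D3 = 0x0CABD
  0xCABD + 0xCAA6 = 0x19563 → wrap carry → 0x9564
  0x9564 + 0x92DC = 0x12840 → wrap carry → 0x2841
  0x2841 + 0x88E4 = 0x0B125
One's-complement sum = 0xB125.
Checksum = ~0xB125 & 0xFFFF = 0x4EDA.

4EDA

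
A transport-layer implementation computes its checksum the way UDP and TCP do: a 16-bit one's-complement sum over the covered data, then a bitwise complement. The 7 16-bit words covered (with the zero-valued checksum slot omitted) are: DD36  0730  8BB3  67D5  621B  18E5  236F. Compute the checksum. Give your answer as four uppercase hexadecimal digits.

One's-complement addition (fold any carry out of bit 15 back into bit 0):
  0xDD36 + 0x0730 = 0x0E466
  0xE466 + 0x8BB3 = 0x17019 → wrap carry → 0x701A
  0x701A + 0x67D5 = 0x0D7EF
  0xD7EF + 0x621B = 0x13A0A → wrap carry → 0x3A0B
  0x3A0B + 0x18E5 = 0x052F0
  0x52F0 + 0x236F = 0x0765F
One's-complement sum = 0x765F.
Checksum = ~0x765F & 0xFFFF = 0x89A0.

89A0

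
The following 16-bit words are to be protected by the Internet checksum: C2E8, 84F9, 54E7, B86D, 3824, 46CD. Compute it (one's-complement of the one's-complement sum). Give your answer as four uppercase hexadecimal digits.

2BD7

One's-complement addition (fold any carry out of bit 15 back into bit 0):
  0xC2E8 + 0x84F9 = 0x147E1 → wrap carry → 0x47E2
  0x47E2 + 0x54E7 = 0x09CC9
  0x9CC9 + 0xB86D = 0x15536 → wrap carry → 0x5537
  0x5537 + 0x3824 = 0x08D5B
  0x8D5B + 0x46CD = 0x0D428
One's-complement sum = 0xD428.
Checksum = ~0xD428 & 0xFFFF = 0x2BD7.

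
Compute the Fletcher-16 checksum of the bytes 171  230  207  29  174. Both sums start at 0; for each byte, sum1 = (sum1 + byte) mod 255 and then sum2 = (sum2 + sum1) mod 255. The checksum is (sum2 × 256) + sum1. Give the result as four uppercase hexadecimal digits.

4E2E

Running sums (mod 255):
  after byte 0 (171): sum1=171, sum2=171
  after byte 1 (230): sum1=146, sum2=62
  after byte 2 (207): sum1=98, sum2=160
  after byte 3 (29): sum1=127, sum2=32
  after byte 4 (174): sum1=46, sum2=78
Checksum = sum2·256 + sum1 = 78·256 + 46 = 20014 = 0x4E2E.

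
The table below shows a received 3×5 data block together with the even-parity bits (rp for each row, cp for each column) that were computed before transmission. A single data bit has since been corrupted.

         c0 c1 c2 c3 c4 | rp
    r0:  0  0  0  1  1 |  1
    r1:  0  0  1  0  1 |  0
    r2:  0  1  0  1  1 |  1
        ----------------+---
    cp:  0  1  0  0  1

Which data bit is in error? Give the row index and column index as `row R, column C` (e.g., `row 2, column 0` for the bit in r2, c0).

row 0, column 2

Recompute each row's even parity and compare to rp:
  r0: data parity 0, sent rp 1 → mismatch
  r1: data parity 0, sent rp 0 → ok
  r2: data parity 1, sent rp 1 → ok
Recompute each column's even parity and compare to cp:
  c0: data parity 0, sent cp 0 → ok
  c1: data parity 1, sent cp 1 → ok
  c2: data parity 1, sent cp 0 → mismatch
  c3: data parity 0, sent cp 0 → ok
  c4: data parity 1, sent cp 1 → ok
Exactly one row (r0) and one column (c2) fail → the flipped bit is at their intersection.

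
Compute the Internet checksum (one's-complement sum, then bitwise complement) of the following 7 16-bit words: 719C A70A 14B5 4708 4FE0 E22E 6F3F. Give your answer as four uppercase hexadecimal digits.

One's-complement addition (fold any carry out of bit 15 back into bit 0):
  0x719C + 0xA70A = 0x118A6 → wrap carry → 0x18A7
  0x18A7 + 0x14B5 = 0x02D5C
  0x2D5C + 0x4708 = 0x07464
  0x7464 + 0x4FE0 = 0x0C444
  0xC444 + 0xE22E = 0x1A672 → wrap carry → 0xA673
  0xA673 + 0x6F3F = 0x115B2 → wrap carry → 0x15B3
One's-complement sum = 0x15B3.
Checksum = ~0x15B3 & 0xFFFF = 0xEA4C.

EA4C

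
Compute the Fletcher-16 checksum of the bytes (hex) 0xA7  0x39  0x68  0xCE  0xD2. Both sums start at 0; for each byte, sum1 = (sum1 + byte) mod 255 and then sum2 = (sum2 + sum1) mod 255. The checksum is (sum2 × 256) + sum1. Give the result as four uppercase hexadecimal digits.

Running sums (mod 255):
  after byte 0 (0xA7): sum1=167, sum2=167
  after byte 1 (0x39): sum1=224, sum2=136
  after byte 2 (0x68): sum1=73, sum2=209
  after byte 3 (0xCE): sum1=24, sum2=233
  after byte 4 (0xD2): sum1=234, sum2=212
Checksum = sum2·256 + sum1 = 212·256 + 234 = 54506 = 0xD4EA.

D4EA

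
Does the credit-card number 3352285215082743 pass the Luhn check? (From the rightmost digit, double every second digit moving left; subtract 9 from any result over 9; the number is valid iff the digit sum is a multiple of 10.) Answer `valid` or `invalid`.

From the right, keep odd positions and double even positions (subtract 9 from any doubled value over 9):
  doubled (positions 2,4,...): 8 4 0 2 1 4 1 6 → sum 26
  kept (positions 1,3,...): 3 7 8 5 2 8 2 3 → sum 38
Total = 64.
64 mod 10 = 4, so the number is invalid.

invalid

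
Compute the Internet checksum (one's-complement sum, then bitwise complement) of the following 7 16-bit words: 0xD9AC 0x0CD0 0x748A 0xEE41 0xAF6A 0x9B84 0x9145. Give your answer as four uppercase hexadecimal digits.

One's-complement addition (fold any carry out of bit 15 back into bit 0):
  0xD9AC + 0x0CD0 = 0x0E67C
  0xE67C + 0x748A = 0x15B06 → wrap carry → 0x5B07
  0x5B07 + 0xEE41 = 0x14948 → wrap carry → 0x4949
  0x4949 + 0xAF6A = 0x0F8B3
  0xF8B3 + 0x9B84 = 0x19437 → wrap carry → 0x9438
  0x9438 + 0x9145 = 0x1257D → wrap carry → 0x257E
One's-complement sum = 0x257E.
Checksum = ~0x257E & 0xFFFF = 0xDA81.

DA81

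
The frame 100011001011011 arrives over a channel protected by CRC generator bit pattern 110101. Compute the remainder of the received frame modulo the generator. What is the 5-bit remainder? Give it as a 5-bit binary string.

Modulo-2 division of 100011001011011 by 110101:
  pos 0: 100011 XOR 110101 = 010110
  pos 1: 101100 XOR 110101 = 011001
  pos 2: 110010 XOR 110101 = 000111
  pos 5: 111101 XOR 110101 = 001000
  pos 7: 100010 XOR 110101 = 010111
  pos 8: 101111 XOR 110101 = 011010
  pos 9: 110101 XOR 110101 = 000000
Remainder = 00000 (zero — the frame passes the CRC check).

00000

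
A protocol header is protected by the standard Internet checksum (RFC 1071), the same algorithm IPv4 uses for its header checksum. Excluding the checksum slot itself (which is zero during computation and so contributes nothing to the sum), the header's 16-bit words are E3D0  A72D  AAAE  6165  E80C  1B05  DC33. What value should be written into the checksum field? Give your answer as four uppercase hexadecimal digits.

One's-complement addition (fold any carry out of bit 15 back into bit 0):
  0xE3D0 + 0xA72D = 0x18AFD → wrap carry → 0x8AFE
  0x8AFE + 0xAAAE = 0x135AC → wrap carry → 0x35AD
  0x35AD + 0x6165 = 0x09712
  0x9712 + 0xE80C = 0x17F1E → wrap carry → 0x7F1F
  0x7F1F + 0x1B05 = 0x09A24
  0x9A24 + 0xDC33 = 0x17657 → wrap carry → 0x7658
One's-complement sum = 0x7658.
Checksum = ~0x7658 & 0xFFFF = 0x89A7.

89A7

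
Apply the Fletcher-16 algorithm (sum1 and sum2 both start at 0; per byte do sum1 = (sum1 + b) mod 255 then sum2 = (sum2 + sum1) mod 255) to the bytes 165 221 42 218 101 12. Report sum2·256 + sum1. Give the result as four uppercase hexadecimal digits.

47F9

Running sums (mod 255):
  after byte 0 (165): sum1=165, sum2=165
  after byte 1 (221): sum1=131, sum2=41
  after byte 2 (42): sum1=173, sum2=214
  after byte 3 (218): sum1=136, sum2=95
  after byte 4 (101): sum1=237, sum2=77
  after byte 5 (12): sum1=249, sum2=71
Checksum = sum2·256 + sum1 = 71·256 + 249 = 18425 = 0x47F9.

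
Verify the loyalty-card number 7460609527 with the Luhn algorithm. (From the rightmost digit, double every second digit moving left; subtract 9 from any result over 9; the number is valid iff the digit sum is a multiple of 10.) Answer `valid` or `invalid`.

valid

From the right, keep odd positions and double even positions (subtract 9 from any doubled value over 9):
  doubled (positions 2,4,...): 4 9 3 3 5 → sum 24
  kept (positions 1,3,...): 7 5 0 0 4 → sum 16
Total = 40.
40 mod 10 = 0, so the number is valid.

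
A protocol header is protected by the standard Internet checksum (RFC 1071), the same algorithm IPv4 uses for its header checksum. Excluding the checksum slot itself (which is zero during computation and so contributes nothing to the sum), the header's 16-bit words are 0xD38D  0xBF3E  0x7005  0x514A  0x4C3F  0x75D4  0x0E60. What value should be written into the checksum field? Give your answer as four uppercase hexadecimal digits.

One's-complement addition (fold any carry out of bit 15 back into bit 0):
  0xD38D + 0xBF3E = 0x192CB → wrap carry → 0x92CC
  0x92CC + 0x7005 = 0x102D1 → wrap carry → 0x02D2
  0x02D2 + 0x514A = 0x0541C
  0x541C + 0x4C3F = 0x0A05B
  0xA05B + 0x75D4 = 0x1162F → wrap carry → 0x1630
  0x1630 + 0x0E60 = 0x02490
One's-complement sum = 0x2490.
Checksum = ~0x2490 & 0xFFFF = 0xDB6F.

DB6F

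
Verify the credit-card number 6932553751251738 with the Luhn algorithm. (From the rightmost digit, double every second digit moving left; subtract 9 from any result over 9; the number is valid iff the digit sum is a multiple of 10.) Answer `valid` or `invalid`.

From the right, keep odd positions and double even positions (subtract 9 from any doubled value over 9):
  doubled (positions 2,4,...): 6 2 4 1 6 1 6 3 → sum 29
  kept (positions 1,3,...): 8 7 5 1 7 5 2 9 → sum 44
Total = 73.
73 mod 10 = 3, so the number is invalid.

invalid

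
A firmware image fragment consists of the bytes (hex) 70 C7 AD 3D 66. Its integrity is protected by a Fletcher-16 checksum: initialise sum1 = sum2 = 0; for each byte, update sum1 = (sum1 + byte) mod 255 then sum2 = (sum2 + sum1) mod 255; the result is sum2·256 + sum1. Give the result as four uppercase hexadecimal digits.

Running sums (mod 255):
  after byte 0 (70): sum1=112, sum2=112
  after byte 1 (C7): sum1=56, sum2=168
  after byte 2 (AD): sum1=229, sum2=142
  after byte 3 (3D): sum1=35, sum2=177
  after byte 4 (66): sum1=137, sum2=59
Checksum = sum2·256 + sum1 = 59·256 + 137 = 15241 = 0x3B89.

3B89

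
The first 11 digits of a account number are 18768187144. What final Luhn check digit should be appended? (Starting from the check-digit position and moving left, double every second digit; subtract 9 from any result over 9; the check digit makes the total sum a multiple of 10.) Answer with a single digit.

3

Partial digits right→left: 4 4 1 7 8 1 8 6 7 8 1
Double every second digit counting from the check-digit position (so the 1st, 3rd, 5th, ... of the partial from the right).
  doubled (with −9 where >9): 8 2 7 7 5 2 → sum 31
  kept as-is: 4 7 1 6 8 → sum 26
Total = 31 + 26 = 57.
Check digit = (10 − (57 mod 10)) mod 10 = 3.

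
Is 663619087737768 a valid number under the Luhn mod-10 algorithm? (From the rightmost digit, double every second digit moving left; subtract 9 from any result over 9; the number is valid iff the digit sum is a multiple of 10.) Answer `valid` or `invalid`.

valid

From the right, keep odd positions and double even positions (subtract 9 from any doubled value over 9):
  doubled (positions 2,4,...): 3 5 5 7 9 3 3 → sum 35
  kept (positions 1,3,...): 8 7 3 7 0 1 3 6 → sum 35
Total = 70.
70 mod 10 = 0, so the number is valid.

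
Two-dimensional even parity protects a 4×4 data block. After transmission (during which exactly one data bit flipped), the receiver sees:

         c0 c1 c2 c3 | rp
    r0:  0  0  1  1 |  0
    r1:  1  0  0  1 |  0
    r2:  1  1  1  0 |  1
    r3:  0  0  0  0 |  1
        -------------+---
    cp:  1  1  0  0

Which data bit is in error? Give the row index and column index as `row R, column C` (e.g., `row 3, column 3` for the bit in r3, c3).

Recompute each row's even parity and compare to rp:
  r0: data parity 0, sent rp 0 → ok
  r1: data parity 0, sent rp 0 → ok
  r2: data parity 1, sent rp 1 → ok
  r3: data parity 0, sent rp 1 → mismatch
Recompute each column's even parity and compare to cp:
  c0: data parity 0, sent cp 1 → mismatch
  c1: data parity 1, sent cp 1 → ok
  c2: data parity 0, sent cp 0 → ok
  c3: data parity 0, sent cp 0 → ok
Exactly one row (r3) and one column (c0) fail → the flipped bit is at their intersection.

row 3, column 0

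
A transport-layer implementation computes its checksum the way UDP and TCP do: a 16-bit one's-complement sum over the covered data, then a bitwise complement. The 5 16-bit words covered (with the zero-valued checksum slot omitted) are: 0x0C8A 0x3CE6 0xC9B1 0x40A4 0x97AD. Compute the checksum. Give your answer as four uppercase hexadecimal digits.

One's-complement addition (fold any carry out of bit 15 back into bit 0):
  0x0C8A + 0x3CE6 = 0x04970
  0x4970 + 0xC9B1 = 0x11321 → wrap carry → 0x1322
  0x1322 + 0x40A4 = 0x053C6
  0x53C6 + 0x97AD = 0x0EB73
One's-complement sum = 0xEB73.
Checksum = ~0xEB73 & 0xFFFF = 0x148C.

148C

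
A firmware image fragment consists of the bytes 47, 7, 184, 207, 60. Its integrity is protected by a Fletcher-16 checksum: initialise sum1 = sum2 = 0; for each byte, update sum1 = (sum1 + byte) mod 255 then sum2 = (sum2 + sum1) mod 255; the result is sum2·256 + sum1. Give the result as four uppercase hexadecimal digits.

0EFA

Running sums (mod 255):
  after byte 0 (47): sum1=47, sum2=47
  after byte 1 (7): sum1=54, sum2=101
  after byte 2 (184): sum1=238, sum2=84
  after byte 3 (207): sum1=190, sum2=19
  after byte 4 (60): sum1=250, sum2=14
Checksum = sum2·256 + sum1 = 14·256 + 250 = 3834 = 0x0EFA.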